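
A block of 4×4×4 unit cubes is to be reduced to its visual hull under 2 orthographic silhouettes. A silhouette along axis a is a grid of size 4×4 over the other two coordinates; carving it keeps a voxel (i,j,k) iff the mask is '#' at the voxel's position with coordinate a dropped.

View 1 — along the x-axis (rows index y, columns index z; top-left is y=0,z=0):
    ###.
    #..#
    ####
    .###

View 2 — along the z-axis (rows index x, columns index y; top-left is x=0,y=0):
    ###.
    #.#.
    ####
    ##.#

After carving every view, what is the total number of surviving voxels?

36 voxels

start: 4×4×4 = 64 voxels
V1 x: intersect with YZ mask (12 set) -- 48 left
V2 z: intersect with XY mask (12 set) -- 36 left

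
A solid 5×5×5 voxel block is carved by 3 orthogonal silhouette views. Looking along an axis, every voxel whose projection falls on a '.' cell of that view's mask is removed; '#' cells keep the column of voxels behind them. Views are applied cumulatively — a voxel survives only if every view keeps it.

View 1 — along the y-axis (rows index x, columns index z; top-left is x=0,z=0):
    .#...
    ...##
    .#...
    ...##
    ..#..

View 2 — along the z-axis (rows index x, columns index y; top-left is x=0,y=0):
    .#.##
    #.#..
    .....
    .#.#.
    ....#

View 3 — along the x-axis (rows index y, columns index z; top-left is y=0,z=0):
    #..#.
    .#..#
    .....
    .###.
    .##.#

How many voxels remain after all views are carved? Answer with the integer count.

full grid |V| = 125
step 1: project along y, AND mask (7/25) → |grid| = 35
step 2: project along z, AND mask (8/25) → |grid| = 12
step 3: project along x, AND mask (10/25) → |grid| = 7

remaining voxels: 7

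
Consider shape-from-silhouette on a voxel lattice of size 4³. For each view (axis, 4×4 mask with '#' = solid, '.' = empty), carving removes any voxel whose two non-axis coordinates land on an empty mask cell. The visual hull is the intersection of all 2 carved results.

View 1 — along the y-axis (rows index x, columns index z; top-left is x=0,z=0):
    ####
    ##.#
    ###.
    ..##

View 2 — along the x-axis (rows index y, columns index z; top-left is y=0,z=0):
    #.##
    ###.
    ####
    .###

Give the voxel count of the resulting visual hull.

full grid |V| = 64
carve view 1 (along y, XZ-mask fill 12/16): 48 voxels remain
carve view 2 (along x, YZ-mask fill 13/16): 39 voxels remain

39 voxels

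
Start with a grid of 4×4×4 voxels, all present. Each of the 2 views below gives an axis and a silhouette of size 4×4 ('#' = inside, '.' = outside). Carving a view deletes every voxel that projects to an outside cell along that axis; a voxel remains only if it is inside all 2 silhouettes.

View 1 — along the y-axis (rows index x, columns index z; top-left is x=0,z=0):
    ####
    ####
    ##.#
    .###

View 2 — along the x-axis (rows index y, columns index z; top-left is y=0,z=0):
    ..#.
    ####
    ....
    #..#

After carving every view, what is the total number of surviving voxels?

24 voxels

initial block: 4^3 = 64
V1 y: intersect with XZ mask (14 set) -- 56 left
V2 x: intersect with YZ mask (7 set) -- 24 left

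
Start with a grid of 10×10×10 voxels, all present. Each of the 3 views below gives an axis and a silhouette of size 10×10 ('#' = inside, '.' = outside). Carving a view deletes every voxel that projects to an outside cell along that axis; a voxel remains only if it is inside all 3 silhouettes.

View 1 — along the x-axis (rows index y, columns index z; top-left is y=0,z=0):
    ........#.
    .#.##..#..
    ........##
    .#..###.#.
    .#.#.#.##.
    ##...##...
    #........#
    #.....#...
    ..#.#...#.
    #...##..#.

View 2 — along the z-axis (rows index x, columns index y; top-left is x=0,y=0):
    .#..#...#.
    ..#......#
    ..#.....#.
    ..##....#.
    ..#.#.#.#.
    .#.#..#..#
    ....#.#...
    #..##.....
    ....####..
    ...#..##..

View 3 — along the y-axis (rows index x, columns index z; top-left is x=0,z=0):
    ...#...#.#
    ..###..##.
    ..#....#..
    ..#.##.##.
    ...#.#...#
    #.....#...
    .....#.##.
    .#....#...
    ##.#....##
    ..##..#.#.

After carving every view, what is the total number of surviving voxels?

start: 10×10×10 = 1000 voxels
V1 x: intersect with YZ mask (32 set) -- 320 left
V2 z: intersect with XY mask (30 set) -- 100 left
V3 y: intersect with XZ mask (34 set) -- 39 left

remaining voxels: 39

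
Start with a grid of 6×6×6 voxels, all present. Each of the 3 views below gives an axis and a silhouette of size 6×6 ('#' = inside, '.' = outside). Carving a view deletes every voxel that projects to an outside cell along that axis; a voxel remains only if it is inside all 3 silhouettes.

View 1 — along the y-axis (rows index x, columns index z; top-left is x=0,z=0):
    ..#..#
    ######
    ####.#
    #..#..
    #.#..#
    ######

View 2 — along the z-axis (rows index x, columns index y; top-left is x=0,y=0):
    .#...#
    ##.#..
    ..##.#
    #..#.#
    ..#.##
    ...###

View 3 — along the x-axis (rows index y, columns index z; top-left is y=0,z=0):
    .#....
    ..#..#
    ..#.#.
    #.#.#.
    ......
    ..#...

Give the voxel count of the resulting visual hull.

remaining voxels: 20

start: 6×6×6 = 216 voxels
V1 y: intersect with XZ mask (24 set) -- 144 left
V2 z: intersect with XY mask (17 set) -- 70 left
V3 x: intersect with YZ mask (9 set) -- 20 left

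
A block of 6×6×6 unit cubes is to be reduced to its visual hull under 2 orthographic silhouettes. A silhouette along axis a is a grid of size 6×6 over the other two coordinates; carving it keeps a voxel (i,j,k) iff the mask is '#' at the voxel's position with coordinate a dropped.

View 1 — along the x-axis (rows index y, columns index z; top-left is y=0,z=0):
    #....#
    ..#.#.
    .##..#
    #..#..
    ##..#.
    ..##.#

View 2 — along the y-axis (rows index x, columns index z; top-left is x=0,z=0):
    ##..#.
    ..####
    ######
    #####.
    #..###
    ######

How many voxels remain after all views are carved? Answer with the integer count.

remaining voxels: 69

initial block: 6^3 = 216
  1. axis=0 (YZ plane), |mask|=15  ⇒  voxels=90
  2. axis=1 (XZ plane), |mask|=28  ⇒  voxels=69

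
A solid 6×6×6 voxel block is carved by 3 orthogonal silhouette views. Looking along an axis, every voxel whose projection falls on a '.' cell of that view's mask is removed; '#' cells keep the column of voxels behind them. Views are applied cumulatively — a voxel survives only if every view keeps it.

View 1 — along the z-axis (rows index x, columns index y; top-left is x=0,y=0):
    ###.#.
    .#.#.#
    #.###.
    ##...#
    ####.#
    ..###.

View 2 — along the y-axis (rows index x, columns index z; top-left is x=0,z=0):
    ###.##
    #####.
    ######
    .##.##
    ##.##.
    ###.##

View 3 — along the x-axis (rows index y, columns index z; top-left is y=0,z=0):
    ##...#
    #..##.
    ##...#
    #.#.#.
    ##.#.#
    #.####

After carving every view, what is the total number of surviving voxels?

61 voxels

initial block: 6^3 = 216
V1 z: intersect with XY mask (22 set) -- 132 left
V2 y: intersect with XZ mask (29 set) -- 106 left
V3 x: intersect with YZ mask (21 set) -- 61 left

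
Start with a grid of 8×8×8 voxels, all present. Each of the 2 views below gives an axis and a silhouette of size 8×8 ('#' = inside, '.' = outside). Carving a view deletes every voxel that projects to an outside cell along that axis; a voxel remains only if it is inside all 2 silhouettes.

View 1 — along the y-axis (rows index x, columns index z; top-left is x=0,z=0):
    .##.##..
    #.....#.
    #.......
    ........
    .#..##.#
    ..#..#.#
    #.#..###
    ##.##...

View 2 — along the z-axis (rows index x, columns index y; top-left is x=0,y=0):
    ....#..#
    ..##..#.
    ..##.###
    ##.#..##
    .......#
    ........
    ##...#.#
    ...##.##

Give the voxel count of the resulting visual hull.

remaining voxels: 59

initial block: 8^3 = 512
  1. axis=1 (XZ plane), |mask|=23  ⇒  voxels=184
  2. axis=2 (XY plane), |mask|=24  ⇒  voxels=59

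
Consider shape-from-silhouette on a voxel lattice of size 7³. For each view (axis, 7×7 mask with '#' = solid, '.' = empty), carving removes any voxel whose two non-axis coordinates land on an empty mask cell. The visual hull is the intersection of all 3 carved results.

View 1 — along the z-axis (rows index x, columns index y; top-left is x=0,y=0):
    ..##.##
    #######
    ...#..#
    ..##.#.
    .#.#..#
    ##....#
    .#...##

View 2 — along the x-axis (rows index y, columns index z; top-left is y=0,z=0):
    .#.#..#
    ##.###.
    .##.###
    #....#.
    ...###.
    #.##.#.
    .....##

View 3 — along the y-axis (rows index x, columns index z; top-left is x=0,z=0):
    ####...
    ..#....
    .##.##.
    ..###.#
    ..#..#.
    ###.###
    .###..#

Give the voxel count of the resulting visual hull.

full grid |V| = 343
  1. axis=2 (XY plane), |mask|=25  ⇒  voxels=175
  2. axis=0 (YZ plane), |mask|=24  ⇒  voxels=82
  3. axis=1 (XZ plane), |mask|=25  ⇒  voxels=31

remaining voxels: 31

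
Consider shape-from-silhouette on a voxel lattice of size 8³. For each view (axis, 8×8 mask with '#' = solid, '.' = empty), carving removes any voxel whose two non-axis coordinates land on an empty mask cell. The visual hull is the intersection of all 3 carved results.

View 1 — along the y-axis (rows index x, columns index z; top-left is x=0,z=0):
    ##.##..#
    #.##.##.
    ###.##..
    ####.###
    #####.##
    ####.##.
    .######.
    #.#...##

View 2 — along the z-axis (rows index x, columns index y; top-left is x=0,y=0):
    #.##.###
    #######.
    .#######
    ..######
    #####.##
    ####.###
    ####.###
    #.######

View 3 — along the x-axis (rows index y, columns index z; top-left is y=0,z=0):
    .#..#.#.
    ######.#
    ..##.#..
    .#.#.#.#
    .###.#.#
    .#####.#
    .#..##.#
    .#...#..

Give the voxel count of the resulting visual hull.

full grid |V| = 512
step 1: project along y, AND mask (45/64) → |grid| = 360
step 2: project along z, AND mask (54/64) → |grid| = 303
step 3: project along x, AND mask (34/64) → |grid| = 149

remaining voxels: 149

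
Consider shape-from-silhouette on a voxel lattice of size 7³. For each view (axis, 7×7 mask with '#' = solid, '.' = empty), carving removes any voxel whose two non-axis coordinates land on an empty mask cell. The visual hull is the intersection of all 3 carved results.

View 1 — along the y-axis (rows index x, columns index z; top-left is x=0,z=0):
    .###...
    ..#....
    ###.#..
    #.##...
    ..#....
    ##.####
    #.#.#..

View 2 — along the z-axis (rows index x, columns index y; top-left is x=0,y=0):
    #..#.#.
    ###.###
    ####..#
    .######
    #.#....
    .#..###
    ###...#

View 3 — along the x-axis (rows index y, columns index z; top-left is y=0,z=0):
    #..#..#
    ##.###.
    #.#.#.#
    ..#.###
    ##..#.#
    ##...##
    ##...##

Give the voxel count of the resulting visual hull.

voxel count = 48

full grid |V| = 343
step 1: project along y, AND mask (21/49) → |grid| = 147
step 2: project along z, AND mask (30/49) → |grid| = 91
step 3: project along x, AND mask (28/49) → |grid| = 48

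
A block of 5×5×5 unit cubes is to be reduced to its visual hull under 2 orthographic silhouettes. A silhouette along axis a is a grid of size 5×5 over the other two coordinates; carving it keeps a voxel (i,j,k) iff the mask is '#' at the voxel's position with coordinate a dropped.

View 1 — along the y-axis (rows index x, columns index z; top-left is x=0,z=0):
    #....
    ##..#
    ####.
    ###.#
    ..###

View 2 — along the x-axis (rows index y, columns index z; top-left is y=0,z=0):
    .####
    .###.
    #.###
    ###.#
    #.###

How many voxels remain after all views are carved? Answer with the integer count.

before carving: 125 voxels (5×5×5)
[1] y-view keeps 15 columns → grid now 75
[2] x-view keeps 19 columns → grid now 56

remaining voxels: 56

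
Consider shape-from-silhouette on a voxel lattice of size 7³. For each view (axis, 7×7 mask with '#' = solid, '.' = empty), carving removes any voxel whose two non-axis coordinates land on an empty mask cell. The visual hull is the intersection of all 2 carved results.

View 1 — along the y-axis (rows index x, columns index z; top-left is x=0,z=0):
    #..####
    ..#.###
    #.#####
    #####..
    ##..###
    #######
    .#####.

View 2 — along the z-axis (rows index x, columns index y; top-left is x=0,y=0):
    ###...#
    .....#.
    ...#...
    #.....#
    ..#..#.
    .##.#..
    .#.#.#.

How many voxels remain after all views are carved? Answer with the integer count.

start: 7×7×7 = 343 voxels
carve view 1 (along y, XZ-mask fill 37/49): 259 voxels remain
carve view 2 (along z, XY-mask fill 16/49): 86 voxels remain

voxel count = 86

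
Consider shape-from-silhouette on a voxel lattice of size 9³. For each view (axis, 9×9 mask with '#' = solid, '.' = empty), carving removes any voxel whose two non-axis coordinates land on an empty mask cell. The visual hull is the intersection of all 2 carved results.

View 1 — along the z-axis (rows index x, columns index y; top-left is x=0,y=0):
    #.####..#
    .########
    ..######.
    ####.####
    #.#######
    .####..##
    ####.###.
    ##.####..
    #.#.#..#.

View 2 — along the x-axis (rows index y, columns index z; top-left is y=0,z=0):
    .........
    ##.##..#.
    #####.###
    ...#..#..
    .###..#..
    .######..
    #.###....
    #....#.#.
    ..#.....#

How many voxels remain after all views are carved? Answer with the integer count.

initial block: 9^3 = 729
[1] z-view keeps 59 columns → grid now 531
[2] x-view keeps 34 columns → grid now 230

230 voxels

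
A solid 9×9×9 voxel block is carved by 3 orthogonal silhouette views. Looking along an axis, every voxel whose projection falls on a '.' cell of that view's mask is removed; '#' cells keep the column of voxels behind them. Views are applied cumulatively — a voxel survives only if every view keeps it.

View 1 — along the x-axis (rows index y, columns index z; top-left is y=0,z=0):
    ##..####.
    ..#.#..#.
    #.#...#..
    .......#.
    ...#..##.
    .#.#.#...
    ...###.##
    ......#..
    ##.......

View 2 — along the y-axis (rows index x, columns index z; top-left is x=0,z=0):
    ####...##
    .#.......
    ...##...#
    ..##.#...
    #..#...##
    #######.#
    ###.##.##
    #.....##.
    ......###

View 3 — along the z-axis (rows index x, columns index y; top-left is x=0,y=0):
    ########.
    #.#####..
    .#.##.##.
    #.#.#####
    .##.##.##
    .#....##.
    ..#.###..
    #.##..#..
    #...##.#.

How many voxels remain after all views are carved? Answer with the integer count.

remaining voxels: 63

before carving: 729 voxels (9×9×9)
[1] x-view keeps 27 columns → grid now 243
[2] y-view keeps 38 columns → grid now 111
[3] z-view keeps 47 columns → grid now 63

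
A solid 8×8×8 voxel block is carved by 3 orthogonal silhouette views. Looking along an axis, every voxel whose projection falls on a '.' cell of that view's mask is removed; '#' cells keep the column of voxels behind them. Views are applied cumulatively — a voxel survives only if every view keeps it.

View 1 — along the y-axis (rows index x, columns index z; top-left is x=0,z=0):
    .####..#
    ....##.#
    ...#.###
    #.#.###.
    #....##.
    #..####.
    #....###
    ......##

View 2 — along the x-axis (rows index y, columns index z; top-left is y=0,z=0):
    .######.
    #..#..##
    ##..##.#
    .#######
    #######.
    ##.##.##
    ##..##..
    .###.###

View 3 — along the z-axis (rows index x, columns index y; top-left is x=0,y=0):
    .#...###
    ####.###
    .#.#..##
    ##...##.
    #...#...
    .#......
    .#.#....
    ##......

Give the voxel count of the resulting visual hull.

start: 8×8×8 = 512 voxels
after view 1 [y-axis, 31 of 64 cells solid] → remaining = 248
after view 2 [x-axis, 45 of 64 cells solid] → remaining = 174
after view 3 [z-axis, 26 of 64 cells solid] → remaining = 68

remaining voxels: 68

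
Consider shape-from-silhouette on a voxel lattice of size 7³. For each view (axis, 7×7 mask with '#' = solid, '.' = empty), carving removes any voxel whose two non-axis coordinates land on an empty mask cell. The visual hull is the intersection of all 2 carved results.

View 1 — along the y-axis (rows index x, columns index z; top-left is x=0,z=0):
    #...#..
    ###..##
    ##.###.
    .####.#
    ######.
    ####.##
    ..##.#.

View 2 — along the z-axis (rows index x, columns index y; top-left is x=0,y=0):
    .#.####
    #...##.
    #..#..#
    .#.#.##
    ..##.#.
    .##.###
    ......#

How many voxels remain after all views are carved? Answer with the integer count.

111 voxels

before carving: 343 voxels (7×7×7)
V1 y: intersect with XZ mask (32 set) -- 224 left
V2 z: intersect with XY mask (24 set) -- 111 left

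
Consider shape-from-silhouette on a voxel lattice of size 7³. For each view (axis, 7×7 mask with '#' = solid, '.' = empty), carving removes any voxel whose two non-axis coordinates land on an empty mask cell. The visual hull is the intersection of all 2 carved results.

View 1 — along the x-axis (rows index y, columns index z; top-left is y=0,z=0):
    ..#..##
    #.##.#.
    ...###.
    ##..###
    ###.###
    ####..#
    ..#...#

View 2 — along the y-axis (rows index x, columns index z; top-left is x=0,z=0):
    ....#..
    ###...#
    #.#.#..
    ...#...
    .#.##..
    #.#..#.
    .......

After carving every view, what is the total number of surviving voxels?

full grid |V| = 343
carve view 1 (along x, YZ-mask fill 28/49): 196 voxels remain
carve view 2 (along y, XZ-mask fill 15/49): 58 voxels remain

58 voxels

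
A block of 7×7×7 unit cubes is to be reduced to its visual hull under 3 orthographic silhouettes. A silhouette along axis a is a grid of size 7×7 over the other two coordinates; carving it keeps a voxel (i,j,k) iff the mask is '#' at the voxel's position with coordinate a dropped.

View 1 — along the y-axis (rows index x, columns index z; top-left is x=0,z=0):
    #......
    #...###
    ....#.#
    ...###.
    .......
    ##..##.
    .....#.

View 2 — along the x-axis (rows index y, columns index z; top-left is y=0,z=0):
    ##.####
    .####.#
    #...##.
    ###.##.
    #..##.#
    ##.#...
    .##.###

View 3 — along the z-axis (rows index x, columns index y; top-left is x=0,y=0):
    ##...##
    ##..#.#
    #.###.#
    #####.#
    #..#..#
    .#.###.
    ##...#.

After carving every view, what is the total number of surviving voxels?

start: 7×7×7 = 343 voxels
[1] y-view keeps 15 columns → grid now 105
[2] x-view keeps 31 columns → grid now 72
[3] z-view keeps 29 columns → grid now 46

remaining voxels: 46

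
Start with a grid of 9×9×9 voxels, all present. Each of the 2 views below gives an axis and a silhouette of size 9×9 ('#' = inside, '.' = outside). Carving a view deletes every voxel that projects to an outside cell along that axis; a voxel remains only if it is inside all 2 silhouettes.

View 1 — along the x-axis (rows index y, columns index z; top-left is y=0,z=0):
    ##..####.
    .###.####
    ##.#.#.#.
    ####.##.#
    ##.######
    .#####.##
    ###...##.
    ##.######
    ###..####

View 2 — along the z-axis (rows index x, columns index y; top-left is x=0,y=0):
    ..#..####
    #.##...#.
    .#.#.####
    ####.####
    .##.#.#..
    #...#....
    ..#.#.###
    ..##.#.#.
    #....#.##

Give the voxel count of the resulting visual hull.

278 voxels

full grid |V| = 729
V1 x: intersect with YZ mask (60 set) -- 540 left
V2 z: intersect with XY mask (42 set) -- 278 left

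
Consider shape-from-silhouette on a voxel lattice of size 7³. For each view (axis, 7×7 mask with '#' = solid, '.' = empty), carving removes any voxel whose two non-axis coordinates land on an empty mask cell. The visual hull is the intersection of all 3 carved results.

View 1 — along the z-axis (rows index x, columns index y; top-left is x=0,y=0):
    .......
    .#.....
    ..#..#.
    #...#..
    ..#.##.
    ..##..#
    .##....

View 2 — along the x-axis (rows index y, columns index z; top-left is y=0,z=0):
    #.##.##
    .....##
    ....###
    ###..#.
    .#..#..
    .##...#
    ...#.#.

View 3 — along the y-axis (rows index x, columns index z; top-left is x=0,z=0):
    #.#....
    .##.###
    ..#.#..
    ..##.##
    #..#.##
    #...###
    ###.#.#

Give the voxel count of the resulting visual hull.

before carving: 343 voxels (7×7×7)
after view 1 [z-axis, 13 of 49 cells solid] → remaining = 91
after view 2 [x-axis, 21 of 49 cells solid] → remaining = 37
after view 3 [y-axis, 26 of 49 cells solid] → remaining = 20

voxel count = 20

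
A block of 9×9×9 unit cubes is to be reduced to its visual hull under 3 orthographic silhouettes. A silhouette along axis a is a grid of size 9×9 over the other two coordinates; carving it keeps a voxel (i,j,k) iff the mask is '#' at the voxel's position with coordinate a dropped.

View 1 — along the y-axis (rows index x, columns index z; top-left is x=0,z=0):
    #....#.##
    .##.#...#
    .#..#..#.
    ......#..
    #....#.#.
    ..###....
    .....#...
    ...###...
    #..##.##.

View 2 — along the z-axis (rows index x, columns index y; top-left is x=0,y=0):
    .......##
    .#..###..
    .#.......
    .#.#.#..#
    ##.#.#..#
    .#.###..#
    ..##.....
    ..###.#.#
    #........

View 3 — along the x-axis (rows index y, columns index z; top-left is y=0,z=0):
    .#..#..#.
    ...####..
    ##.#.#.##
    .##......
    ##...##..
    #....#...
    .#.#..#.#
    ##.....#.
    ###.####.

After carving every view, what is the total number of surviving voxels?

full grid |V| = 729
  1. axis=1 (XZ plane), |mask|=27  ⇒  voxels=243
  2. axis=2 (XY plane), |mask|=29  ⇒  voxels=83
  3. axis=0 (YZ plane), |mask|=35  ⇒  voxels=33

33 voxels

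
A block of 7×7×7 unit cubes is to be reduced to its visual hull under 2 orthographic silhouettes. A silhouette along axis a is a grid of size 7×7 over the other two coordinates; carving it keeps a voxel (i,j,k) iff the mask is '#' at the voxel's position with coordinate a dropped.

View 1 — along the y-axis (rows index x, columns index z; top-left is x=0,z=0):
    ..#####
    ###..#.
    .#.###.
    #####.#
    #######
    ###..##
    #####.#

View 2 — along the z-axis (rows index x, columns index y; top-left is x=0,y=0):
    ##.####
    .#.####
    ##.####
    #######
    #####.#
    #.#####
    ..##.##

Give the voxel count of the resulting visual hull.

start: 7×7×7 = 343 voxels
after view 1 [y-axis, 37 of 49 cells solid] → remaining = 259
after view 2 [z-axis, 40 of 49 cells solid] → remaining = 212

remaining voxels: 212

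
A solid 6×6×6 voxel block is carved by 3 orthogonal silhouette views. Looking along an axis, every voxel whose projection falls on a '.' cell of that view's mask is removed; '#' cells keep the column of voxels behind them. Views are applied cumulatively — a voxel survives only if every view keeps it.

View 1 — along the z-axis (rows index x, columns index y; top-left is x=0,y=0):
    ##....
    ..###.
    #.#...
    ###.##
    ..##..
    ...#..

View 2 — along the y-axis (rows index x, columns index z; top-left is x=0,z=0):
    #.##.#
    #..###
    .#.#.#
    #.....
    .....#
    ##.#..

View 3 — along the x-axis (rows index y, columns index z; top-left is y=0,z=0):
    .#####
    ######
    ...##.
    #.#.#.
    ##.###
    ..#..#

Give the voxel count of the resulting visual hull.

full grid |V| = 216
  1. axis=2 (XY plane), |mask|=15  ⇒  voxels=90
  2. axis=1 (XZ plane), |mask|=16  ⇒  voxels=36
  3. axis=0 (YZ plane), |mask|=23  ⇒  voxels=22

|visual hull| = 22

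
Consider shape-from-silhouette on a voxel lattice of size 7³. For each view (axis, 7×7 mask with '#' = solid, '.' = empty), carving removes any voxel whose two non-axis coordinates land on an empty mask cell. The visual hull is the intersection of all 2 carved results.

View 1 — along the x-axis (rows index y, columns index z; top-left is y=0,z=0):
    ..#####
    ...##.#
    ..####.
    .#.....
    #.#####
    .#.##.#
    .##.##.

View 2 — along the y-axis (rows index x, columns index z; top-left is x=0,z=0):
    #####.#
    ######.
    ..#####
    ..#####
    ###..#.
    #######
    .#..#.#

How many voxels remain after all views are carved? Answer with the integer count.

remaining voxels: 144

before carving: 343 voxels (7×7×7)
  1. axis=0 (YZ plane), |mask|=27  ⇒  voxels=189
  2. axis=1 (XZ plane), |mask|=36  ⇒  voxels=144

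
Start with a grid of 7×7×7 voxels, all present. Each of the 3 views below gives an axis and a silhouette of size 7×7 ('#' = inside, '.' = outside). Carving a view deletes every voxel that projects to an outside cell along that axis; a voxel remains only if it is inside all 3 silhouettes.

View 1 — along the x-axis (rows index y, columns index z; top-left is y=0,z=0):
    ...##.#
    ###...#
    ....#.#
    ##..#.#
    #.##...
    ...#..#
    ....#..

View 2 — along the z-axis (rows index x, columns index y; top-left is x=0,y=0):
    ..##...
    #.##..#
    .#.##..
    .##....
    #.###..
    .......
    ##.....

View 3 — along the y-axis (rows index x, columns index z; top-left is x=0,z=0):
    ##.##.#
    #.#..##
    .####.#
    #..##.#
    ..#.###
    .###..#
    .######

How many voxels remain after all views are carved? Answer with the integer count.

|visual hull| = 35

start: 7×7×7 = 343 voxels
step 1: project along x, AND mask (19/49) → |grid| = 133
step 2: project along z, AND mask (17/49) → |grid| = 52
step 3: project along y, AND mask (32/49) → |grid| = 35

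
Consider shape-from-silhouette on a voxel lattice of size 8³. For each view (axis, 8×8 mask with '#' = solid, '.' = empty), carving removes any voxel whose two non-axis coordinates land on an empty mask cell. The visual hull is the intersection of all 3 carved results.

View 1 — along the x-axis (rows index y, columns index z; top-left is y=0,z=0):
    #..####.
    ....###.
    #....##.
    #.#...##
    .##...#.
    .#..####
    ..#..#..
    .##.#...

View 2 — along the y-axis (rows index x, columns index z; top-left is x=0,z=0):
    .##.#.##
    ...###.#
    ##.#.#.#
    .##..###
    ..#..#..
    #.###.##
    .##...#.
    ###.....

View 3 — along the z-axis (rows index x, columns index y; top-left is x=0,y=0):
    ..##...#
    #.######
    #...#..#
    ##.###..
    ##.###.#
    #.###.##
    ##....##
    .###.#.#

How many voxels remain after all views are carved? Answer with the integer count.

remaining voxels: 68

initial block: 8^3 = 512
  1. axis=0 (YZ plane), |mask|=28  ⇒  voxels=224
  2. axis=1 (XZ plane), |mask|=33  ⇒  voxels=117
  3. axis=2 (XY plane), |mask|=39  ⇒  voxels=68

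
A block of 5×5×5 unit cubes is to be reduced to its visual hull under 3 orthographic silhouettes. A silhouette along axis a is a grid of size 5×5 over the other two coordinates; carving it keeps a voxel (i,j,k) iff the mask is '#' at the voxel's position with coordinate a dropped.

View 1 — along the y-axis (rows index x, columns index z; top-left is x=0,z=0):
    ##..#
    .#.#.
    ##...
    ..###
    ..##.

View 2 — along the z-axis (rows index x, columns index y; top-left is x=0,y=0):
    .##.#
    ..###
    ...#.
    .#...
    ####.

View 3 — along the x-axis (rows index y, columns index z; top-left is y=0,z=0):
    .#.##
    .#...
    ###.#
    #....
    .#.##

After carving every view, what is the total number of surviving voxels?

|visual hull| = 12

start: 5×5×5 = 125 voxels
V1 y: intersect with XZ mask (12 set) -- 60 left
V2 z: intersect with XY mask (12 set) -- 28 left
V3 x: intersect with YZ mask (12 set) -- 12 left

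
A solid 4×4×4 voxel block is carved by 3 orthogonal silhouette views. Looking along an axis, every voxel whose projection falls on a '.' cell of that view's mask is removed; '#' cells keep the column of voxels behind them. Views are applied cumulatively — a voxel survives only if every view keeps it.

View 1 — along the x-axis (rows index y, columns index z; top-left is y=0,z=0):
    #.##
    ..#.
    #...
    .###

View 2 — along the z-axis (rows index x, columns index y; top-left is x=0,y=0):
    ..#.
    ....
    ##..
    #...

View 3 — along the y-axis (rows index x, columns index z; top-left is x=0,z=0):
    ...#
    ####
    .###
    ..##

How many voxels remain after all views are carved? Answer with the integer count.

5 voxels

start: 4×4×4 = 64 voxels
V1 x: intersect with YZ mask (8 set) -- 32 left
V2 z: intersect with XY mask (4 set) -- 8 left
V3 y: intersect with XZ mask (10 set) -- 5 left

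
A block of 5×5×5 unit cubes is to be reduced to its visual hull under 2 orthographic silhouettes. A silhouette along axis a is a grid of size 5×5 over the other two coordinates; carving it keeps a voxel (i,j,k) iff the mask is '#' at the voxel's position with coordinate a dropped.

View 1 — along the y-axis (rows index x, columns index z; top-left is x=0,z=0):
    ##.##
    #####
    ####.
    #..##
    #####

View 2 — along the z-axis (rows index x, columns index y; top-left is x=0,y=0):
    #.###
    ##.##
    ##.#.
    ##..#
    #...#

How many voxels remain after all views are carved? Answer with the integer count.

remaining voxels: 67

full grid |V| = 125
[1] y-view keeps 21 columns → grid now 105
[2] z-view keeps 16 columns → grid now 67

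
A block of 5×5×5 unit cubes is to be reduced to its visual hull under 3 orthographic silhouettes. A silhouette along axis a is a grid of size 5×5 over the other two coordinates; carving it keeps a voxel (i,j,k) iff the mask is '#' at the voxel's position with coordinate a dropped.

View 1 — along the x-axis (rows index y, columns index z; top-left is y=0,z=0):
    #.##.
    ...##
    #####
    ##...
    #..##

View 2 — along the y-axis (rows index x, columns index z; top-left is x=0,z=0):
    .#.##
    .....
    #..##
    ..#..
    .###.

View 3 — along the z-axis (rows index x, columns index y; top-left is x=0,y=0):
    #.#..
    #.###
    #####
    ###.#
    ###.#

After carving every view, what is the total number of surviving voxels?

full grid |V| = 125
carve view 1 (along x, YZ-mask fill 15/25): 75 voxels remain
carve view 2 (along y, XZ-mask fill 10/25): 30 voxels remain
carve view 3 (along z, XY-mask fill 19/25): 24 voxels remain

remaining voxels: 24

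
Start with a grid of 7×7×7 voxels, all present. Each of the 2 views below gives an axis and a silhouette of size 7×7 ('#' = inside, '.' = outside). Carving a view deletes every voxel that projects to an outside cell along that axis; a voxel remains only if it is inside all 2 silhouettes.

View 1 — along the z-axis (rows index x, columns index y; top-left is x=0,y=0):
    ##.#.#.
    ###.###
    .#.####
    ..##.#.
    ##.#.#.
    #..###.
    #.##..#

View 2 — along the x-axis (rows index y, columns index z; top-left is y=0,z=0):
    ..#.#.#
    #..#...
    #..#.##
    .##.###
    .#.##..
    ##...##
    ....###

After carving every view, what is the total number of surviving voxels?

before carving: 343 voxels (7×7×7)
carve view 1 (along z, XY-mask fill 30/49): 210 voxels remain
carve view 2 (along x, YZ-mask fill 24/49): 107 voxels remain

remaining voxels: 107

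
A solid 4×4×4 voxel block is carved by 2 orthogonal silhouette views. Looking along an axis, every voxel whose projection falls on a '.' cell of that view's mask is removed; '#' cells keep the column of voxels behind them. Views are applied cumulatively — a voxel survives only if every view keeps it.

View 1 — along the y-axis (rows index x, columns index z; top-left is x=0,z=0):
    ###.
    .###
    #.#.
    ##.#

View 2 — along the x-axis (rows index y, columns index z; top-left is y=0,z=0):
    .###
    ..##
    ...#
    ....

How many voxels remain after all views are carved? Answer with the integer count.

before carving: 64 voxels (4×4×4)
[1] y-view keeps 11 columns → grid now 44
[2] x-view keeps 6 columns → grid now 15

voxel count = 15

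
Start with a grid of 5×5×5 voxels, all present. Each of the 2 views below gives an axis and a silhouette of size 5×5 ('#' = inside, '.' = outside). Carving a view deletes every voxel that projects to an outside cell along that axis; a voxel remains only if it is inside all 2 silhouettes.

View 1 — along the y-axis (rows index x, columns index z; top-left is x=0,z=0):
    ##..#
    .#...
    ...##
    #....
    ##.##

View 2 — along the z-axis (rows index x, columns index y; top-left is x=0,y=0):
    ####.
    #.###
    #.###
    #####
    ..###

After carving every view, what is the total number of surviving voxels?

remaining voxels: 41

full grid |V| = 125
[1] y-view keeps 11 columns → grid now 55
[2] z-view keeps 20 columns → grid now 41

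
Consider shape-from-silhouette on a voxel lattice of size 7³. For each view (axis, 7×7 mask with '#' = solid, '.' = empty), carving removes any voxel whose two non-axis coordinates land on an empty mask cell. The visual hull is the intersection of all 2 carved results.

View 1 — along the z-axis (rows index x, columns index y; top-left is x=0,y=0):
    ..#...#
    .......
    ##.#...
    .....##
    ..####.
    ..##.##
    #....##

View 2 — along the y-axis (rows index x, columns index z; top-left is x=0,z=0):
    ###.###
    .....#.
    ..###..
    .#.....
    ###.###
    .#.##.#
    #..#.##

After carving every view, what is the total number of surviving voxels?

voxel count = 75

initial block: 7^3 = 343
carve view 1 (along z, XY-mask fill 18/49): 126 voxels remain
carve view 2 (along y, XZ-mask fill 25/49): 75 voxels remain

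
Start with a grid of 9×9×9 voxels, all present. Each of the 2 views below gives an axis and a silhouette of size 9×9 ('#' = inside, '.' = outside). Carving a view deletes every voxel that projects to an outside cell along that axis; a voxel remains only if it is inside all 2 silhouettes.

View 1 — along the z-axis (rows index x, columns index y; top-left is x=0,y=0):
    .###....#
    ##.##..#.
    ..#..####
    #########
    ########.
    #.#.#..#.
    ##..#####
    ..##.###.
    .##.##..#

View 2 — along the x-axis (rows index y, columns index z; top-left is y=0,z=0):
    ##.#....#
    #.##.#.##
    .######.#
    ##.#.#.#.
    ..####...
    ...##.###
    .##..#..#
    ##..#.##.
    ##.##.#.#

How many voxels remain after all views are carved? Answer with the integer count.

full grid |V| = 729
  1. axis=2 (XY plane), |mask|=52  ⇒  voxels=468
  2. axis=0 (YZ plane), |mask|=46  ⇒  voxels=269

remaining voxels: 269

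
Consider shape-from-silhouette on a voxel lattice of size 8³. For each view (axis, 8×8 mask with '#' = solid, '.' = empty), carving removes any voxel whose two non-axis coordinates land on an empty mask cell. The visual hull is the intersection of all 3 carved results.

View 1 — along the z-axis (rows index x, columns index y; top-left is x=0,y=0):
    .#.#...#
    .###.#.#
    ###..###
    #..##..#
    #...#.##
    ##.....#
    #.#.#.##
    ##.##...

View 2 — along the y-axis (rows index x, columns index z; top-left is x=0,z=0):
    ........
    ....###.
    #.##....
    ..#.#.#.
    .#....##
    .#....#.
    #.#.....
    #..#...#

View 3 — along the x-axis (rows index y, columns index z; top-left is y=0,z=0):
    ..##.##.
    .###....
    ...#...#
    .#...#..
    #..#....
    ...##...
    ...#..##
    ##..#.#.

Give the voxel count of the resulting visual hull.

initial block: 8^3 = 512
carve view 1 (along z, XY-mask fill 34/64): 272 voxels remain
carve view 2 (along y, XZ-mask fill 19/64): 85 voxels remain
carve view 3 (along x, YZ-mask fill 22/64): 32 voxels remain

|visual hull| = 32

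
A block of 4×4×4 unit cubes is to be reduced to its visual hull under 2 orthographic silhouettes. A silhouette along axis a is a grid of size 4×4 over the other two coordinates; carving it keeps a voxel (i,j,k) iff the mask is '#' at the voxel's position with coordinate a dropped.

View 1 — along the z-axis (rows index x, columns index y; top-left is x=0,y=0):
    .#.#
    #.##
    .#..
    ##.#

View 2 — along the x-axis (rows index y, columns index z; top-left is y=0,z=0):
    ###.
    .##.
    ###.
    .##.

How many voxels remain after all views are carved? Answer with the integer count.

|visual hull| = 21

before carving: 64 voxels (4×4×4)
V1 z: intersect with XY mask (9 set) -- 36 left
V2 x: intersect with YZ mask (10 set) -- 21 left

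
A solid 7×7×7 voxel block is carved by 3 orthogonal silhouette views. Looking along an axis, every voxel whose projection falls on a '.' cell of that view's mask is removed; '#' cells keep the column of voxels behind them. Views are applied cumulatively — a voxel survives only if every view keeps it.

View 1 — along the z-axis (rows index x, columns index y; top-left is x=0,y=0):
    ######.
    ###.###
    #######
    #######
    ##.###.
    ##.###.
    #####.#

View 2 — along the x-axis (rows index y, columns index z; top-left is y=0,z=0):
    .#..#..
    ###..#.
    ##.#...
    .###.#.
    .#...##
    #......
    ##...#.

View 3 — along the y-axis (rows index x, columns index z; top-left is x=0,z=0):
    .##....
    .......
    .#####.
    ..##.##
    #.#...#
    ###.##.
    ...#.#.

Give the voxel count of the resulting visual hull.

54 voxels

full grid |V| = 343
V1 z: intersect with XY mask (42 set) -- 294 left
V2 x: intersect with YZ mask (20 set) -- 120 left
V3 y: intersect with XZ mask (21 set) -- 54 left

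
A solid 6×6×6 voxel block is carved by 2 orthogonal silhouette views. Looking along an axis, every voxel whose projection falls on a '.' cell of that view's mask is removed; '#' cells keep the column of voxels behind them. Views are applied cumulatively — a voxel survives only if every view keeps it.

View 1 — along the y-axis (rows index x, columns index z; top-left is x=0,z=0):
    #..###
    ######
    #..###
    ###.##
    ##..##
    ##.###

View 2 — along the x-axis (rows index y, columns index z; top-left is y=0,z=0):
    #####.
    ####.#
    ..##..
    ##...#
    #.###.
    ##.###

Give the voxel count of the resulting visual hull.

voxel count = 110

before carving: 216 voxels (6×6×6)
after view 1 [y-axis, 28 of 36 cells solid] → remaining = 168
after view 2 [x-axis, 24 of 36 cells solid] → remaining = 110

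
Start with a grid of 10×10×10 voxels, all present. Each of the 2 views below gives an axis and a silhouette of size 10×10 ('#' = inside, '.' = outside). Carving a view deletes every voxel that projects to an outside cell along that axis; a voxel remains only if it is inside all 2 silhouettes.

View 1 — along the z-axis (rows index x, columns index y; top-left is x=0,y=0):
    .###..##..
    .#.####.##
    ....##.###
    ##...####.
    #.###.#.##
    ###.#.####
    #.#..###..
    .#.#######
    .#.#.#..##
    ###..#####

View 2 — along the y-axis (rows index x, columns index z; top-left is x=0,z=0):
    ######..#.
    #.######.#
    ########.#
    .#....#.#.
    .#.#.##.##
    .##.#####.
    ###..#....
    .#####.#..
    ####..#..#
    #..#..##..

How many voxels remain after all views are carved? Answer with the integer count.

voxel count = 382

before carving: 1000 voxels (10×10×10)
V1 z: intersect with XY mask (64 set) -- 640 left
V2 y: intersect with XZ mask (60 set) -- 382 left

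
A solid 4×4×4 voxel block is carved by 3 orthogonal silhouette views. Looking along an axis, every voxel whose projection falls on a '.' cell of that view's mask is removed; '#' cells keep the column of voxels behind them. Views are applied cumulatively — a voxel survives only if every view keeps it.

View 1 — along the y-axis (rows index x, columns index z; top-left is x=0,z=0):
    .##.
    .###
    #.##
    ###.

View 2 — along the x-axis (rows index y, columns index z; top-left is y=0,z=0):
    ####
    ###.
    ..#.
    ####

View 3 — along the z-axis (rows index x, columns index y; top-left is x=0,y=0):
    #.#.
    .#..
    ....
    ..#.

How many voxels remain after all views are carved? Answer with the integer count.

6 voxels

start: 4×4×4 = 64 voxels
V1 y: intersect with XZ mask (11 set) -- 44 left
V2 x: intersect with YZ mask (12 set) -- 35 left
V3 z: intersect with XY mask (4 set) -- 6 left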